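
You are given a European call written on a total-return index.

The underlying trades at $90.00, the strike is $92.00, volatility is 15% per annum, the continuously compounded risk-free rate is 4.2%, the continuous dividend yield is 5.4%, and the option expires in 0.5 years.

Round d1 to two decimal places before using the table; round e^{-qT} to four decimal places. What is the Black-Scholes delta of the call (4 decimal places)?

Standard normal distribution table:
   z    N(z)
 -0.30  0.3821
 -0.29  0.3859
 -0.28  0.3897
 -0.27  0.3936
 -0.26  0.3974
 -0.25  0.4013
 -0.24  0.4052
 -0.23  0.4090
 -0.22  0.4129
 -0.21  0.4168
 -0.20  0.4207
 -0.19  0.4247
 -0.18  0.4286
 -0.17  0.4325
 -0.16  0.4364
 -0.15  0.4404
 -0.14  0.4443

T = 0.5;  σ√T = 0.1061
d₁ = [ln(90/92) + (0.042 − 0.054 + 0.15²/2)·0.5] / 0.1061 = [-0.0220 − 0.0004] / 0.1061 = -0.2108 ≈ -0.21
N(d₁) = N(-0.21) = 0.4168
Δ_call = exp(−qT)·N(d₁) = 0.9734·0.4168 = 0.4057

0.4057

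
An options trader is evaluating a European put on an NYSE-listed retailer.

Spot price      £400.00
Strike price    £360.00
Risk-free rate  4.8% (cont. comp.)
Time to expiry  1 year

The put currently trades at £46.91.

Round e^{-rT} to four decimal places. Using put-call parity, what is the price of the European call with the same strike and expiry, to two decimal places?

exp(−rT) = exp(−0.048·1) = 0.9531
Put-call parity: C − P = S − K·e^(−rT) = 400 − 360·0.9531 = 400 − 343.1160 = 56.8840
C = P + (C − P) = 46.91 + (56.8840) = 103.7940

£103.79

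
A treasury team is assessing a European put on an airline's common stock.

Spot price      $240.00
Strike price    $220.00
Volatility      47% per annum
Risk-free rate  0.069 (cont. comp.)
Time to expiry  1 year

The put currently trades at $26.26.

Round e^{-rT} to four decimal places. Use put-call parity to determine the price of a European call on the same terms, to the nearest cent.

$60.93

exp(−rT) = exp(−0.069·1) = 0.9333
Put-call parity: C − P = S − K·e^(−rT) = 240 − 220·0.9333 = 240 − 205.3260 = 34.6740
C = P + (C − P) = 26.26 + (34.6740) = 60.9340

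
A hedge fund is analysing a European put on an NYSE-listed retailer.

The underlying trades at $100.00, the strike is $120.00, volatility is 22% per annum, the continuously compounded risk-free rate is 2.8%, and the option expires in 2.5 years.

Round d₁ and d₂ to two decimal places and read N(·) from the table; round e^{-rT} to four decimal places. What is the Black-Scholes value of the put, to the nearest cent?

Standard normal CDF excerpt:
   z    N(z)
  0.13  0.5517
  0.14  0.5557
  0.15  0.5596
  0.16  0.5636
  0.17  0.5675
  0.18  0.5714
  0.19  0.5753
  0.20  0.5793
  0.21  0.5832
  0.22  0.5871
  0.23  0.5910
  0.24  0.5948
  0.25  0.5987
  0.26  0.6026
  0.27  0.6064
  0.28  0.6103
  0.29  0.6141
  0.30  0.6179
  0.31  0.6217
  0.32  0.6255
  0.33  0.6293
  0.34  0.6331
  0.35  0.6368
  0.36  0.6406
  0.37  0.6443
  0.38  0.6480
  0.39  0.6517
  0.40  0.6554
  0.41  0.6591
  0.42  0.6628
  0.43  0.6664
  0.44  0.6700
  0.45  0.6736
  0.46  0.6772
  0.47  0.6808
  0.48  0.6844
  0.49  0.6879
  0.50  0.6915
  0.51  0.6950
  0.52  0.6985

$21.41

σ√T = 0.22·√2.5 = 0.3479
ln(S/K) + (r + σ²/2)T = ln(100/120) + (0.028 + 0.22²/2)·2.5 = -0.1823 + 0.1305 = -0.0518
d₁ = -0.0518 / 0.3479 = -0.1490 → -0.15
d₂ = d₁ − σ√T = -0.1490 − 0.3479 = -0.4968 → -0.50
e^(−rT) = e^(−0.028·2.5) = 0.9324
N(−d₂) = N(0.50) = 0.6915;  N(−d₁) = N(0.15) = 0.5596
P = 120·0.9324·0.6915 − 100·0.5596 = 77.3706 − 55.9600 = 21.4106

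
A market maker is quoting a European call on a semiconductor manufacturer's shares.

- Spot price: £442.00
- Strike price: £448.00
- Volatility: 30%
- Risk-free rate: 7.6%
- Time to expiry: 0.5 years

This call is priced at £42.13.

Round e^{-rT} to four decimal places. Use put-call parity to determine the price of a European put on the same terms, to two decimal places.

e^(−rT) = e^(−0.076·0.5) = 0.9627
Put-call parity: C − P = S − K·e^(−rT) = 442 − 448·0.9627 = 442 − 431.2896 = 10.7104
P = C − (C − P) = 42.13 − (10.7104) = 31.4196

£31.42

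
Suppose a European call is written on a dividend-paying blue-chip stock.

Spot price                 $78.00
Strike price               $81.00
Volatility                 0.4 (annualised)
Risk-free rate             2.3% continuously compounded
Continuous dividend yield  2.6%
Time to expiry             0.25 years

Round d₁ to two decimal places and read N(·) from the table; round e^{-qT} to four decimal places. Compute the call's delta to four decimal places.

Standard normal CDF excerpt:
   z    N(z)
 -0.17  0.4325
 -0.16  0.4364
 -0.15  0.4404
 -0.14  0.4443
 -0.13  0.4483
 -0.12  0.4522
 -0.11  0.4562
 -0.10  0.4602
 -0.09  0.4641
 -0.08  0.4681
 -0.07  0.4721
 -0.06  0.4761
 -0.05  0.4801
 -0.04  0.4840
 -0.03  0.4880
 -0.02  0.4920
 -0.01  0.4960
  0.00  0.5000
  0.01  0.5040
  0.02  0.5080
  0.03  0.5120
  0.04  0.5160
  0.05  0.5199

0.4611

σ√T = 0.4·√0.25 = 0.2000
d₁ = [ln(78/81) + (0.023 − 0.026 + ½·0.4²)·0.25] / (σ√T) = (-0.0377 + 0.0193) / 0.2000 = -0.0925 which rounds to -0.09
N(d₁) = N(-0.09) = 0.4641
Δ_call = e^(−qT)·N(d₁) = 0.9935·0.4641 = 0.4611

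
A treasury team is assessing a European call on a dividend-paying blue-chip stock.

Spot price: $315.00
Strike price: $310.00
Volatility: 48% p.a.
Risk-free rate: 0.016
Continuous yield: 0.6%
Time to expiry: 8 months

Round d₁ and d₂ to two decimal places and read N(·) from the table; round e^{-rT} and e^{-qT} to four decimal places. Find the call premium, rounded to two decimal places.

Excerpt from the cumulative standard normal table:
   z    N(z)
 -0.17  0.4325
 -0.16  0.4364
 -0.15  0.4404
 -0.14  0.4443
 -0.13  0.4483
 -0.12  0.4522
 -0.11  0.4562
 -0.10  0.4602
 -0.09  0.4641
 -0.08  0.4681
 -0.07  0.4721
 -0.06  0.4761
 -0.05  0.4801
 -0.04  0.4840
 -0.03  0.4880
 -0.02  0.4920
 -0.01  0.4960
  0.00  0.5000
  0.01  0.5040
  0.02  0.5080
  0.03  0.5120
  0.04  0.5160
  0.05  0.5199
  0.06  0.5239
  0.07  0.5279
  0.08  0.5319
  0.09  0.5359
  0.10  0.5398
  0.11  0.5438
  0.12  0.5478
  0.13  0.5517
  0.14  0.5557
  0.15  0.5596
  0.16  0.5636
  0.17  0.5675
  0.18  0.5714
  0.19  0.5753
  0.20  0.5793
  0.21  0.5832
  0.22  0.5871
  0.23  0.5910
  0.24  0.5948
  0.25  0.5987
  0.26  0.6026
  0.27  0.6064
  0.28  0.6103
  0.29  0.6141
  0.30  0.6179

$51.56

σ√T = 0.48·√0.6667 = 0.3919
d₁ = [ln(315/310) + (0.016 − 0.006 + ½·0.48²)·0.6667] / (σ√T) = (0.0160 + 0.0835) / 0.3919 = 0.2538 → 0.25
d₂ = 0.2538 − 0.3919 = -0.1381 → -0.14
exp(−qT) = exp(−0.006·0.6667) = 0.9960;  exp(−rT) = exp(−0.016·0.6667) = 0.9894
N(d₁) = N(0.25) = 0.5987;  N(d₂) = N(-0.14) = 0.4443
C = 315·0.9960·0.5987 − 310·0.9894·0.4443 = 187.8361 − 136.2730 = 51.5631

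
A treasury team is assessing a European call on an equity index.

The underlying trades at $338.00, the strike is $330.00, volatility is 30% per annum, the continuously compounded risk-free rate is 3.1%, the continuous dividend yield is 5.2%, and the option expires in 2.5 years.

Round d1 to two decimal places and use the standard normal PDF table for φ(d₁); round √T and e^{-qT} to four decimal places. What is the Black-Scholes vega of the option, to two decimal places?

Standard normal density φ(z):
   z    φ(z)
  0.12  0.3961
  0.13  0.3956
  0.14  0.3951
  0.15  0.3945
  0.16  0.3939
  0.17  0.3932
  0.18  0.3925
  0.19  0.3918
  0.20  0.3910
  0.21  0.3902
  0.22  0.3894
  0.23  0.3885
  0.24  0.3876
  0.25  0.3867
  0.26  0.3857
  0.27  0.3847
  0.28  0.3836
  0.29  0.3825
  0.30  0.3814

σ√T = 0.3·√2.5 = 0.4743
d₁ = [ln(338/330) + (0.031 − 0.052 + ½·0.3²)·2.5] / (σ√T) = (0.0240 + 0.0600) / 0.4743 = 0.1770 ≈ 0.18
√T = √2.5 = 1.5811
φ(d₁) = φ(0.18) = 0.3925
exp(−qT) = exp(−0.052·2.5) = 0.8781
vega = S·exp(−qT)·φ(d₁)·√T = 338·0.8781·0.3925·1.5811 = 184.1873

184.19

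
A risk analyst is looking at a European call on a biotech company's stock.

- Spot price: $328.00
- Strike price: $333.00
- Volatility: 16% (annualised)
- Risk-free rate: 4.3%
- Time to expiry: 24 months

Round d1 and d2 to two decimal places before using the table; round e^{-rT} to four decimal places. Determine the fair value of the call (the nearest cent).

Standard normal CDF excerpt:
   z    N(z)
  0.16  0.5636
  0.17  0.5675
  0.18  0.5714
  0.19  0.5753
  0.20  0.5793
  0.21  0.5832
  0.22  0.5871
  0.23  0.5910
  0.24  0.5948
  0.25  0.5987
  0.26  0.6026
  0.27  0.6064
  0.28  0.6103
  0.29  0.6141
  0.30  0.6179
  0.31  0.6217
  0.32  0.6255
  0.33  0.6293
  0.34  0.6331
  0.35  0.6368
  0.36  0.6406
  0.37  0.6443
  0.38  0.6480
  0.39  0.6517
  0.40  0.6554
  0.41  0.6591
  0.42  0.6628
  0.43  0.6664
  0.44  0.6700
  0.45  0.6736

T = 2;  σ√T = 0.2263
d₁ = [ln(328/333) + (0.043 + ½·0.16²)·2] / (σ√T) = (-0.0151 + 0.1116) / 0.2263 = 0.4263 ⇒ 0.43
d₂ = 0.4263 − 0.2263 = 0.2001 ⇒ 0.20
e^(−rT) = e^(−0.043·2) = 0.9176
N(d₁) = N(0.43) = 0.6664;  N(d₂) = N(0.20) = 0.5793
C = 328·0.6664 − 333·0.9176·0.5793 = 218.5792 − 177.0114 = 41.5678

$41.57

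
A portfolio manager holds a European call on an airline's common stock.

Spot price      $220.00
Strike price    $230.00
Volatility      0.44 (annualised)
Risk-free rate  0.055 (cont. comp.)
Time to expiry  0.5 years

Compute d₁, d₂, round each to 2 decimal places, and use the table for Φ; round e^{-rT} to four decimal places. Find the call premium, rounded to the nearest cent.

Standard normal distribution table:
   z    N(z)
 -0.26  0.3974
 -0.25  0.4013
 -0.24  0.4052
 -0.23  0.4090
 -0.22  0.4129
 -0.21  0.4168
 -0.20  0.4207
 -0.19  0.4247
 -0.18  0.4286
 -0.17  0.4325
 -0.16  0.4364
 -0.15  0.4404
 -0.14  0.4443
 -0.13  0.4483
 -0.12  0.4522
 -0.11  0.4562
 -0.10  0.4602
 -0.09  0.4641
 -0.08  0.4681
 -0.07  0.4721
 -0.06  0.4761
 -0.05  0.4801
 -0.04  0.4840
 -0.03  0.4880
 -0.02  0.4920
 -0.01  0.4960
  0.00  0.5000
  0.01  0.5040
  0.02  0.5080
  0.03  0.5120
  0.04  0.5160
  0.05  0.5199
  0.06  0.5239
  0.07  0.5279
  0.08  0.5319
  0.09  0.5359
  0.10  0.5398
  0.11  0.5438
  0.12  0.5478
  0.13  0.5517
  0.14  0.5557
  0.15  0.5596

$25.49

σ√T = 0.44 × 0.7071 = 0.3111
d₁ = [ln(220/230) + (0.055 + 0.44²/2)·0.5] / 0.3111 = [-0.0445 + 0.0759] / 0.3111 = 0.1011 which rounds to 0.10
d₂ = d₁ − σ√T = 0.1011 − 0.3111 = -0.2100 which rounds to -0.21
exp(−rT) = exp(−0.055·0.5) = 0.9729
C = 220·N(0.10) − 230·0.9729·N(-0.21) = 220·0.5398 − 230·0.9729·0.4168 = 118.7560 − 93.2661 = 25.4899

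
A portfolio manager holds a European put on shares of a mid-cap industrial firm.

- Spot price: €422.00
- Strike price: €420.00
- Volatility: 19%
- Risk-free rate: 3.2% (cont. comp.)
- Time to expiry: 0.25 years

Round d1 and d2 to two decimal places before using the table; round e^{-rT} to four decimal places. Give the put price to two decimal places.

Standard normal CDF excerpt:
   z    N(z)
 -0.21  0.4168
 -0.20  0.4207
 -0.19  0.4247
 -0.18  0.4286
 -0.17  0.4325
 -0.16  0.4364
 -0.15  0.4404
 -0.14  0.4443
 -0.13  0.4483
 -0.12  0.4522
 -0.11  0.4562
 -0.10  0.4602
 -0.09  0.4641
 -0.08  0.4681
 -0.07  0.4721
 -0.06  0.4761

€12.49

T = 0.25;  σ√T = 0.0950
d₁ = [ln(422/420) + (0.032 + ½·0.19²)·0.25] / (σ√T) = (0.0048 + 0.0125) / 0.0950 = 0.1817 which rounds to 0.18
d₂ = 0.1817 − 0.0950 = 0.0867 which rounds to 0.09
e^(−rT) = e^(−0.032·0.25) = 0.9920
N(−d₂) = N(-0.09) = 0.4641;  N(−d₁) = N(-0.18) = 0.4286
P = 420·0.9920·0.4641 − 422·0.4286 = 193.3626 − 180.8692 = 12.4934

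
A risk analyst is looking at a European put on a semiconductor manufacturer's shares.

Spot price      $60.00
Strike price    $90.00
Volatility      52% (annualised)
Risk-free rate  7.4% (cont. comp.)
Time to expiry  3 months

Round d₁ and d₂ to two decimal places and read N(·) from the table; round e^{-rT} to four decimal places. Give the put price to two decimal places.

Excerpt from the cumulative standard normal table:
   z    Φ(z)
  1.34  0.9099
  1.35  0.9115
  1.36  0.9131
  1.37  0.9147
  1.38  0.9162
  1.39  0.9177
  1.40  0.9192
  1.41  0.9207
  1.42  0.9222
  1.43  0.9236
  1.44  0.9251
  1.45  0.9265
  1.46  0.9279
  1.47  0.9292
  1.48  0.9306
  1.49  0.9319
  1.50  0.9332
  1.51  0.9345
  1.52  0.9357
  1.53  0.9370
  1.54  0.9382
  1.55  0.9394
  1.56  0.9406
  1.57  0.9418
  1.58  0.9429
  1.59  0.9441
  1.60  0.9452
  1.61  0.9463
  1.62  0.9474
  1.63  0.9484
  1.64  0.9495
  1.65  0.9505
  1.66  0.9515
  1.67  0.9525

T = 0.25;  σ√T = 0.2600
d₁ = [ln(60/90) + (0.074 + 0.52²/2)·0.25] / 0.2600 = [-0.4055 + 0.0523] / 0.2600 = -1.3583 which rounds to -1.36
d₂ = d₁ − σ√T = -1.3583 − 0.2600 = -1.6183 which rounds to -1.62
e^(−rT) = e^(−0.074·0.25) = 0.9817
N(−d₂) = N(1.62) = 0.9474;  N(−d₁) = N(1.36) = 0.9131
P = 90·0.9817·0.9474 − 60·0.9131 = 83.7056 − 54.7860 = 28.9196

$28.92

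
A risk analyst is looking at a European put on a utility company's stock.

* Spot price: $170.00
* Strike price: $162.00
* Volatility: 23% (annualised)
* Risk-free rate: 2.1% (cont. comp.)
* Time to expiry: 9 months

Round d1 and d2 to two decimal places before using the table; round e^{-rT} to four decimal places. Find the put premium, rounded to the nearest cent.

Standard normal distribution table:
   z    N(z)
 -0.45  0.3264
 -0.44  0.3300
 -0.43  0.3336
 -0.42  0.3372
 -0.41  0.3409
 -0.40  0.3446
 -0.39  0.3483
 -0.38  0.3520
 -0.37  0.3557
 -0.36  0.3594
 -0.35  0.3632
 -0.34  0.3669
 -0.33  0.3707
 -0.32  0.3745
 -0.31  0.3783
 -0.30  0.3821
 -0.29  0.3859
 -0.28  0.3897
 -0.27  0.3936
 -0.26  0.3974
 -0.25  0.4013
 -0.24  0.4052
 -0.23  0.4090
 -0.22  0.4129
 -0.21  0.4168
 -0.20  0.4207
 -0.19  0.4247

T = 0.75;  σ√T = 0.1992
d₁ = [ln(170/162) + (0.021 + 0.23²/2)·0.75] / 0.1992 = [0.0482 + 0.0356] / 0.1992 = 0.4207 → 0.42
d₂ = d₁ − σ√T = 0.4207 − 0.1992 = 0.2215 → 0.22
e^(−rT) = e^(−0.021·0.75) = 0.9844
N(−d₂) = N(-0.22) = 0.4129;  N(−d₁) = N(-0.42) = 0.3372
P = 162·0.9844·0.4129 − 170·0.3372 = 65.8463 − 57.3240 = 8.5223

$8.52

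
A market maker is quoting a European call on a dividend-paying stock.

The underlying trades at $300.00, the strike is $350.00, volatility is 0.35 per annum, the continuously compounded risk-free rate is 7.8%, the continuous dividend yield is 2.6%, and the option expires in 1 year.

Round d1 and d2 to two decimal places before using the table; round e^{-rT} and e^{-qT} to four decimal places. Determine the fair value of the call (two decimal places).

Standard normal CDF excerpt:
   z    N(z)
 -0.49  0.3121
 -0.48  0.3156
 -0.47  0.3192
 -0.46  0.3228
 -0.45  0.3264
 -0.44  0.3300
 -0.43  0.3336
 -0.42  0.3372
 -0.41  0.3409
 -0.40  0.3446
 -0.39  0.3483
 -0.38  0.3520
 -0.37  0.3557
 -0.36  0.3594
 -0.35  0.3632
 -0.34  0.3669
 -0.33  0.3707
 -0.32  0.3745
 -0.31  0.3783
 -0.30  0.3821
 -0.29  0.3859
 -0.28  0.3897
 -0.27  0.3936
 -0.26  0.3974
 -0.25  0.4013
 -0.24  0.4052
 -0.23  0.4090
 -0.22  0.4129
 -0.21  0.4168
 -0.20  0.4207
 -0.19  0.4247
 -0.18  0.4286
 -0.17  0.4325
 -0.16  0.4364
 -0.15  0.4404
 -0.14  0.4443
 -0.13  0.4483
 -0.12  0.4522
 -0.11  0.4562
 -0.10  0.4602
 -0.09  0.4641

T = 1;  σ√T = 0.3500
d₁ = [ln(300/350) + (0.078 − 0.026 + ½·0.35²)·1] / (σ√T) = (-0.1542 + 0.1132) / 0.3500 = -0.1169 ≈ -0.12
d₂ = -0.1169 − 0.3500 = -0.4669 ≈ -0.47
exp(−qT) = exp(−0.026·1) = 0.9743;  exp(−rT) = exp(−0.078·1) = 0.9250
N(d₁) = N(-0.12) = 0.4522;  N(d₂) = N(-0.47) = 0.3192
C = 300·0.9743·0.4522 − 350·0.9250·0.3192 = 132.1735 − 103.3410 = 28.8325

$28.83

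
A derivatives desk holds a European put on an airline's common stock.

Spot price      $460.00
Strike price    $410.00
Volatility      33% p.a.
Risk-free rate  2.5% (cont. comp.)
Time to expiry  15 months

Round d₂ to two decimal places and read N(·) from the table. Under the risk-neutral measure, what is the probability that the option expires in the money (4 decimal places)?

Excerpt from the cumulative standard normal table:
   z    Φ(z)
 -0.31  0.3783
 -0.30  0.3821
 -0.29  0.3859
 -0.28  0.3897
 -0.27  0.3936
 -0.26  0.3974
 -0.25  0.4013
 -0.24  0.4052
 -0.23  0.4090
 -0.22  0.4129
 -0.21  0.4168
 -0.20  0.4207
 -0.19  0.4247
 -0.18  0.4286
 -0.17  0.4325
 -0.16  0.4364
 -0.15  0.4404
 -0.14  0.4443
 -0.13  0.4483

σ√T = 0.33 × 1.1180 = 0.3690
ln(S/K) + (r + σ²/2)T = ln(460/410) + (0.025 + 0.33²/2)·1.25 = 0.1151 + 0.0993 = 0.2144
d₁ = 0.2144 / 0.3690 = 0.5811 which rounds to 0.58
d₂ = d₁ − σ√T = 0.5811 − 0.3690 = 0.2121 which rounds to 0.21
Risk-neutral Pr[S_T < K] = N(−d₂) = N(-0.21) = 0.4168

0.4168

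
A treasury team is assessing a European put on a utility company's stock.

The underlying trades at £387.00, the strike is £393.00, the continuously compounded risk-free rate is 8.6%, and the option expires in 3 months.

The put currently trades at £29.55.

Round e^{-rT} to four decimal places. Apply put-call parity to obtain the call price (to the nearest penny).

£31.92

e^(−rT) = e^(−0.086·0.25) = 0.9787
Put-call parity: C − P = S − K·e^(−rT) = 387 − 393·0.9787 = 387 − 384.6291 = 2.3709
C = P + (C − P) = 29.55 + (2.3709) = 31.9209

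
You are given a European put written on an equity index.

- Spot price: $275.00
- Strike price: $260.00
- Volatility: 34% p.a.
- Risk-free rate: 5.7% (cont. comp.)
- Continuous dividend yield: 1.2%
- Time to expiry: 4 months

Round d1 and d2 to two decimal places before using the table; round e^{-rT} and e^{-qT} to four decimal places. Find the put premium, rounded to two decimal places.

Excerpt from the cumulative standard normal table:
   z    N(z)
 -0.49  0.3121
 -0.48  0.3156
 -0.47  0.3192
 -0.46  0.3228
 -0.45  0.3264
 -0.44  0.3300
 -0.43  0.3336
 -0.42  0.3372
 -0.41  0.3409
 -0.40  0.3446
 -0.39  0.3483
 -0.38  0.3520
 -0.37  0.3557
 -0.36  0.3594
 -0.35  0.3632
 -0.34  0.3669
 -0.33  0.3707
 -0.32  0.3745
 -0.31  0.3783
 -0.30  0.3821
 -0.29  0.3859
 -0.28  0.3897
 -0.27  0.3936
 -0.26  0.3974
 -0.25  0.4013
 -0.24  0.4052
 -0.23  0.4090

$12.97

σ√T = 0.34 × 0.5774 = 0.1963
ln(S/K) + (r − q + σ²/2)T = ln(275/260) + (0.057 − 0.012 + 0.34²/2)·0.3333 = 0.0561 + 0.0343 = 0.0904
d₁ = 0.0904 / 0.1963 = 0.4603 which rounds to 0.46
d₂ = d₁ − σ√T = 0.4603 − 0.1963 = 0.2640 which rounds to 0.26
e^(−qT) = e^(−0.012·0.3333) = 0.9960;  e^(−rT) = e^(−0.057·0.3333) = 0.9812
N(−d₂) = N(-0.26) = 0.3974;  N(−d₁) = N(-0.46) = 0.3228
P = 260·0.9812·0.3974 − 275·0.9960·0.3228 = 101.3815 − 88.4149 = 12.9666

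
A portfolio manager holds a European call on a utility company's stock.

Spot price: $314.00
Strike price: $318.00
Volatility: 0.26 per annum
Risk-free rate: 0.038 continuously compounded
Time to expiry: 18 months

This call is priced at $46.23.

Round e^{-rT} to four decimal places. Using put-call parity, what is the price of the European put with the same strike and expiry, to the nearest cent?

e^(−rT) = e^(−0.038·1.5) = 0.9446
Put-call parity: C − P = S − K·e^(−rT) = 314 − 318·0.9446 = 314 − 300.3828 = 13.6172
P = C − (C − P) = 46.23 − (13.6172) = 32.6128

$32.61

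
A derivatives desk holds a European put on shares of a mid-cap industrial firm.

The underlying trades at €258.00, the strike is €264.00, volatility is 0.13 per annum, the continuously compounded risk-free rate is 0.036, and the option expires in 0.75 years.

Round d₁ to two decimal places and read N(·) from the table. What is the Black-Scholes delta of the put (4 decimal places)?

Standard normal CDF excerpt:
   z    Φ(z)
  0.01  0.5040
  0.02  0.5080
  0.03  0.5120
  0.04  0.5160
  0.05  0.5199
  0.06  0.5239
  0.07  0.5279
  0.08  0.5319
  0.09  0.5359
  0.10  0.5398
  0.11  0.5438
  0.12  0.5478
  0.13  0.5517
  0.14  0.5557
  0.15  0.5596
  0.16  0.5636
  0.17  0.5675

-0.4641

T = 0.75;  σ√T = 0.1126
ln(S/K) + (r + σ²/2)T = ln(258/264) + (0.036 + 0.13²/2)·0.75 = -0.0230 + 0.0333 = 0.0103
d₁ = 0.0103 / 0.1126 = 0.0919 → 0.09
N(d₁) = N(0.09) = 0.5359
Δ_put = N(d₁) − 1 = 0.5359 − 1 = -0.4641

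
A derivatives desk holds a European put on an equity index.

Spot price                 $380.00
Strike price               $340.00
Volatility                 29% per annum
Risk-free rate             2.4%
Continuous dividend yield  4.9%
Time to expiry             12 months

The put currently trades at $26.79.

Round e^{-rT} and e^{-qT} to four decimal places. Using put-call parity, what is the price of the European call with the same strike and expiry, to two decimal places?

exp(−qT) = exp(−0.049·1) = 0.9522;  exp(−rT) = exp(−0.024·1) = 0.9763
Put-call parity: C − P = S·e^(−qT) − K·e^(−rT) = 380·0.9522 − 340·0.9763 = 361.8360 − 331.9420 = 29.8940
C = P + (C − P) = 26.79 + (29.8940) = 56.6840

$56.68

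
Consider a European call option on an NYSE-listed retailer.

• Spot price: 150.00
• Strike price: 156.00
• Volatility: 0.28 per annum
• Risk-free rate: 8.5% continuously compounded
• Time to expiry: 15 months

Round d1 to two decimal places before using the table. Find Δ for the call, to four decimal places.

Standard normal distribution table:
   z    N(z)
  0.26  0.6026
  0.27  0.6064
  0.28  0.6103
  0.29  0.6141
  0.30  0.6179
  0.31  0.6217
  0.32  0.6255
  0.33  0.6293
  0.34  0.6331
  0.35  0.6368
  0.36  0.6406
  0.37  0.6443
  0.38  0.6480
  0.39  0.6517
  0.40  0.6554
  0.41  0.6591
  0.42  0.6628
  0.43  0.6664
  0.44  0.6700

0.6443

σ√T = 0.28 × 1.1180 = 0.3130
ln(S/K) + (r + σ²/2)T = ln(150/156) + (0.085 + 0.28²/2)·1.25 = -0.0392 + 0.1552 = 0.1160
d₁ = 0.1160 / 0.3130 = 0.3706 ≈ 0.37
N(d₁) = N(0.37) = 0.6443
Δ_call = N(d₁) = 0.6443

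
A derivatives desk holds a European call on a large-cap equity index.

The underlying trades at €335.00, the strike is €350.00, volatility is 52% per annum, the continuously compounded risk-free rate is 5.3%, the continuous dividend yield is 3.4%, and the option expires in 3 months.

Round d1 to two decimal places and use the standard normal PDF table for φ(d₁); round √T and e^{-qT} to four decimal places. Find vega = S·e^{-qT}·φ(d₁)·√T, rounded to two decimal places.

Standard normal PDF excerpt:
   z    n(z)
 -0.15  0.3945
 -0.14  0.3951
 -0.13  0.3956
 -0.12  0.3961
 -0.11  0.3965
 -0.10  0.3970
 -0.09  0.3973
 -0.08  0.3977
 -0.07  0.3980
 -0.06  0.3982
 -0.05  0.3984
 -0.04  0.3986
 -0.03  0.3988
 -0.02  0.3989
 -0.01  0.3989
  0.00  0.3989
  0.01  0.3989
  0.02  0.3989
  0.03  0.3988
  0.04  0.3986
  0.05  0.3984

66.25

σ√T = 0.52 × 0.5000 = 0.2600
d₁ = [ln(335/350) + (0.053 − 0.034 + 0.52²/2)·0.25] / 0.2600 = [-0.0438 + 0.0386] / 0.2600 = -0.0202 → -0.02
√T = √0.25 = 0.5000
φ(d₁) = φ(-0.02) = 0.3989
e^(−qT) = e^(−0.034·0.25) = 0.9915
vega = S·e^(−qT)·φ(d₁)·√T = 335·0.9915·0.3989·0.5000 = 66.2478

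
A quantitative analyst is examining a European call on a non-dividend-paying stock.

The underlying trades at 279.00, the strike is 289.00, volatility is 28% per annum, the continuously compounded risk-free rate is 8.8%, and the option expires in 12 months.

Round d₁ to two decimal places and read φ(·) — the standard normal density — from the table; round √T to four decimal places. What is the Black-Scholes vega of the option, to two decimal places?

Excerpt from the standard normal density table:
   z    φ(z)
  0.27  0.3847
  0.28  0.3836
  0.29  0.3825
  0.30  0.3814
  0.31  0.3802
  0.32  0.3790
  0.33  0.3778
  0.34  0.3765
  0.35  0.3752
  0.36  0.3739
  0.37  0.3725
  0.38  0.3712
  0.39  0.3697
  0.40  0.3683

σ√T = 0.28·√1 = 0.2800
d₁ = [ln(279/289) + (0.088 + ½·0.28²)·1] / (σ√T) = (-0.0352 + 0.1272) / 0.2800 = 0.3285 ⇒ 0.33
√T = √1 = 1.0000
φ(d₁) = φ(0.33) = 0.3778
vega = S·φ(d₁)·√T = 279·0.3778·1.0000 = 105.4062
(Call and put vega coincide under Black-Scholes.)

105.41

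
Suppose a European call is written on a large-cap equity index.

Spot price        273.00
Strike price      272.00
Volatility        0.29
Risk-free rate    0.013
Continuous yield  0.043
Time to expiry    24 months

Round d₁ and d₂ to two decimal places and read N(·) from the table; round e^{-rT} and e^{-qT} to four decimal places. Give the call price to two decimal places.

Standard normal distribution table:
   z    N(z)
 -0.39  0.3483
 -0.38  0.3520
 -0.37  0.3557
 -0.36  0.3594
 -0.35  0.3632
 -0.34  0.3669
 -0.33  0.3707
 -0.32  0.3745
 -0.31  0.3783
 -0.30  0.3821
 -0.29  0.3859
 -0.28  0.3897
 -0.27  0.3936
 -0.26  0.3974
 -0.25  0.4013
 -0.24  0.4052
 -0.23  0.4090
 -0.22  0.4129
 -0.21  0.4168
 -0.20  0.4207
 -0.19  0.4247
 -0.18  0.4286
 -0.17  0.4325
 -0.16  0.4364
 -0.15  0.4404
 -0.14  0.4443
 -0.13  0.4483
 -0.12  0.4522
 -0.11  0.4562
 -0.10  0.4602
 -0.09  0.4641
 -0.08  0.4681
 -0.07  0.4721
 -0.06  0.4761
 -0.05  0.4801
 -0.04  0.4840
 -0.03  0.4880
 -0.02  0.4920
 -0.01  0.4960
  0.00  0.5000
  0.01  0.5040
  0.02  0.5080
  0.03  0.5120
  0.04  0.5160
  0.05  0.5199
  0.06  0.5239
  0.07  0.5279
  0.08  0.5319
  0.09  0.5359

T = 2;  σ√T = 0.4101
d₁ = [ln(273/272) + (0.013 − 0.043 + 0.29²/2)·2] / 0.4101 = [0.0037 + 0.0241] / 0.4101 = 0.0677 → 0.07
d₂ = d₁ − σ√T = 0.0677 − 0.4101 = -0.3424 → -0.34
exp(−qT) = exp(−0.043·2) = 0.9176;  exp(−rT) = exp(−0.013·2) = 0.9743
N(d₁) = N(0.07) = 0.5279;  N(d₂) = N(-0.34) = 0.3669
C = 273·0.9176·0.5279 − 272·0.9743·0.3669 = 132.2415 − 97.2320 = 35.0095

35.01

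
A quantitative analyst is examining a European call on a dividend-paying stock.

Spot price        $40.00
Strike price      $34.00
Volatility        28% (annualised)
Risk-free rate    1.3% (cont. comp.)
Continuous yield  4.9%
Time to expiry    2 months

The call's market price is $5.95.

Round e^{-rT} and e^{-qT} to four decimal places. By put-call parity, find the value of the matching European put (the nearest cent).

e^(−qT) = e^(−0.049·0.1667) = 0.9919;  e^(−rT) = e^(−0.013·0.1667) = 0.9978
Put-call parity: C − P = S·e^(−qT) − K·e^(−rT) = 40·0.9919 − 34·0.9978 = 39.6760 − 33.9252 = 5.7508
P = C − (C − P) = 5.95 − (5.7508) = 0.1992

$0.20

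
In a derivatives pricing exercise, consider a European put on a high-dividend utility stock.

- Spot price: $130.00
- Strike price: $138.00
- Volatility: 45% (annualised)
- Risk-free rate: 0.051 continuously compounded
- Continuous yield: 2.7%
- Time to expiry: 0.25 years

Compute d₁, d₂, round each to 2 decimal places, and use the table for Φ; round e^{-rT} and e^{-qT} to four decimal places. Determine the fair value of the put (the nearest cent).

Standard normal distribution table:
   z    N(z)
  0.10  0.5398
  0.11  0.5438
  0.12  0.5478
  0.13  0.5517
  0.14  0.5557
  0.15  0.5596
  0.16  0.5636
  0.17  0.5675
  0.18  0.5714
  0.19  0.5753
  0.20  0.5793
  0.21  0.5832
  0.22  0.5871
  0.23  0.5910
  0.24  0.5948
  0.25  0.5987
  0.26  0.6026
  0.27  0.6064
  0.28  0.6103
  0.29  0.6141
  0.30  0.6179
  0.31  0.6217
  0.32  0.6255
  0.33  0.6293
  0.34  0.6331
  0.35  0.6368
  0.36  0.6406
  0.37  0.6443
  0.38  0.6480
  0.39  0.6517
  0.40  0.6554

$15.52

T = 0.25;  σ√T = 0.2250
ln(S/K) + (r − q + σ²/2)T = ln(130/138) + (0.051 − 0.027 + 0.45²/2)·0.25 = -0.0597 + 0.0313 = -0.0284
d₁ = -0.0284 / 0.2250 = -0.1263 → -0.13
d₂ = d₁ − σ√T = -0.1263 − 0.2250 = -0.3513 → -0.35
exp(−qT) = exp(−0.027·0.25) = 0.9933;  exp(−rT) = exp(−0.051·0.25) = 0.9873
N(−d₂) = N(0.35) = 0.6368;  N(−d₁) = N(0.13) = 0.5517
P = 138·0.9873·0.6368 − 130·0.9933·0.5517 = 86.7623 − 71.2405 = 15.5219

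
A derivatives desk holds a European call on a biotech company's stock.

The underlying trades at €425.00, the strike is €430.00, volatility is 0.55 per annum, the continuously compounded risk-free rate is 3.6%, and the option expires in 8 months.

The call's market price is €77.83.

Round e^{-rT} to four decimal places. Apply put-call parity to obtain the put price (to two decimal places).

€72.64

e^(−rT) = e^(−0.036·0.6667) = 0.9763
Put-call parity: C − P = S − K·e^(−rT) = 425 − 430·0.9763 = 425 − 419.8090 = 5.1910
P = C − (C − P) = 77.83 − (5.1910) = 72.6390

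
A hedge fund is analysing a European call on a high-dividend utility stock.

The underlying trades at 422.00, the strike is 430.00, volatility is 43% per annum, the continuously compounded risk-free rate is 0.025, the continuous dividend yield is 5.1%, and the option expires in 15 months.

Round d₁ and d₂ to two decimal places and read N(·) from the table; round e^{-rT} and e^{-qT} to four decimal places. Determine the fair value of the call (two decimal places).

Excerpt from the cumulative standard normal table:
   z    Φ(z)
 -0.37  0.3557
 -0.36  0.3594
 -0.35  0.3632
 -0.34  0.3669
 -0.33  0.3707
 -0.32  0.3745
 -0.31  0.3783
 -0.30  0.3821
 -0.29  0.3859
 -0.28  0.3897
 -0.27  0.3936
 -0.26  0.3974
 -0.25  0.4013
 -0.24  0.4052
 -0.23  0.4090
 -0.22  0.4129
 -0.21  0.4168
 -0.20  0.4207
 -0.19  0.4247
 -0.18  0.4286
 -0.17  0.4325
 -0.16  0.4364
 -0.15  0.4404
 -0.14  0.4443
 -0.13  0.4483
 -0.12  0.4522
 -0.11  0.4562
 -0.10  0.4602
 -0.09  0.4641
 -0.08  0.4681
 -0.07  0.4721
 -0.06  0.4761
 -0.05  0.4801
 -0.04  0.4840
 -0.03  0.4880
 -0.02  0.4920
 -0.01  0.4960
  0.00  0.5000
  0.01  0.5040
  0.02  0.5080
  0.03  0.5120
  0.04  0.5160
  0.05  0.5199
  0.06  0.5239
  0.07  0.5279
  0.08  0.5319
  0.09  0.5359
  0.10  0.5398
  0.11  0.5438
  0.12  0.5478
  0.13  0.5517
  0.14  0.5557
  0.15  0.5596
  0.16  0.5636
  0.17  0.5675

T = 1.25;  σ√T = 0.4808
d₁ = [ln(422/430) + (0.025 − 0.051 + 0.43²/2)·1.25] / 0.4808 = [-0.0188 + 0.0831] / 0.4808 = 0.1337 which rounds to 0.13
d₂ = d₁ − σ√T = 0.1337 − 0.4808 = -0.3470 which rounds to -0.35
exp(−qT) = exp(−0.051·1.25) = 0.9382;  exp(−rT) = exp(−0.025·1.25) = 0.9692
N(d₁) = N(0.13) = 0.5517;  N(d₂) = N(-0.35) = 0.3632
C = 422·0.9382·0.5517 − 430·0.9692·0.3632 = 218.4293 − 151.3658 = 67.0635

67.06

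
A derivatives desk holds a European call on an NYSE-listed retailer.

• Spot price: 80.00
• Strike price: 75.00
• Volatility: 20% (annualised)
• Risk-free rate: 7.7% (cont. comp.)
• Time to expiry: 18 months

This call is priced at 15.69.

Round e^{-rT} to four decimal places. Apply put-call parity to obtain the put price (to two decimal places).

2.51

exp(−rT) = exp(−0.077·1.5) = 0.8909
Put-call parity: C − P = S − K·e^(−rT) = 80 − 75·0.8909 = 80 − 66.8175 = 13.1825
P = C − (C − P) = 15.69 − (13.1825) = 2.5075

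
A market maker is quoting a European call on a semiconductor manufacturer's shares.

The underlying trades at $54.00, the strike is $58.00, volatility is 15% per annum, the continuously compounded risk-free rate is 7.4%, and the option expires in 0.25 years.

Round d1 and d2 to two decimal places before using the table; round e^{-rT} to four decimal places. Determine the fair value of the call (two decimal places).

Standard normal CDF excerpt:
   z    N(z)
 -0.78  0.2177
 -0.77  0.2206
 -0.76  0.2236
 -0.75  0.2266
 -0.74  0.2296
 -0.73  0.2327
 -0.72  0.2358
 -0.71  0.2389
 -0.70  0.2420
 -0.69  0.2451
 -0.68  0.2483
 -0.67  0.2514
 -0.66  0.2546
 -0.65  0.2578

σ√T = 0.15 × 0.5000 = 0.0750
d₁ = [ln(54/58) + (0.074 + 0.15²/2)·0.25] / 0.0750 = [-0.0715 + 0.0213] / 0.0750 = -0.6686 which rounds to -0.67
d₂ = d₁ − σ√T = -0.6686 − 0.0750 = -0.7436 which rounds to -0.74
exp(−rT) = exp(−0.074·0.25) = 0.9817
N(d₁) = N(-0.67) = 0.2514;  N(d₂) = N(-0.74) = 0.2296
C = 54·0.2514 − 58·0.9817·0.2296 = 13.5756 − 13.0731 = 0.5025

$0.50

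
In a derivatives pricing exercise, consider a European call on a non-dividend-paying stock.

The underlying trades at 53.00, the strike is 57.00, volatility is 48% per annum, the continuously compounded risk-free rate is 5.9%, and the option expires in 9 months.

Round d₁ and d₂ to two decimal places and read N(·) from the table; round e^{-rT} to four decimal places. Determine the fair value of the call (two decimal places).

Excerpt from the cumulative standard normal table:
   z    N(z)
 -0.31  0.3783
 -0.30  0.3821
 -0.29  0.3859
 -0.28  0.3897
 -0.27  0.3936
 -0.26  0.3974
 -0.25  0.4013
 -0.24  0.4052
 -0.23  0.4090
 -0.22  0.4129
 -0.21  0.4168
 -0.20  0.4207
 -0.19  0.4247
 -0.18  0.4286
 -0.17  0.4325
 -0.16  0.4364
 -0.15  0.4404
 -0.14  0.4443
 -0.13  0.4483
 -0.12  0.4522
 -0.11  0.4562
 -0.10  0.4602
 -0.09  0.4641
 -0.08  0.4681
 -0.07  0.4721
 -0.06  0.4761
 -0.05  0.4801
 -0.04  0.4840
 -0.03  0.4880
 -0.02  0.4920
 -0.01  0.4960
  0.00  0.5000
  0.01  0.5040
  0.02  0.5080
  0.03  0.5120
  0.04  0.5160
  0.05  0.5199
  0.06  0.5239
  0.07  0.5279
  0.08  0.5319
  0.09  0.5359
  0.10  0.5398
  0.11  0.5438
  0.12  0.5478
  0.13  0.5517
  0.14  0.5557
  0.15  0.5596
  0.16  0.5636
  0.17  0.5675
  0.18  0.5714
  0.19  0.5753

T = 0.75;  σ√T = 0.4157
d₁ = [ln(53/57) + (0.059 + ½·0.48²)·0.75] / (σ√T) = (-0.0728 + 0.1306) / 0.4157 = 0.1393 which rounds to 0.14
d₂ = 0.1393 − 0.4157 = -0.2764 which rounds to -0.28
exp(−rT) = exp(−0.059·0.75) = 0.9567
N(d₁) = N(0.14) = 0.5557;  N(d₂) = N(-0.28) = 0.3897
C = 53·0.5557 − 57·0.9567·0.3897 = 29.4521 − 21.2511 = 8.2010

8.20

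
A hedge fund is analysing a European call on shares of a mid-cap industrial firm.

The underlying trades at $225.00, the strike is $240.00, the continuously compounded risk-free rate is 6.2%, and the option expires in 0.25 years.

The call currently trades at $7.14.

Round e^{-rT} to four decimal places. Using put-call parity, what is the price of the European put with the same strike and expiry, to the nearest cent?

exp(−rT) = exp(−0.062·0.25) = 0.9846
Put-call parity: C − P = S − K·e^(−rT) = 225 − 240·0.9846 = 225 − 236.3040 = -11.3040
P = C − (C − P) = 7.14 − (-11.3040) = 18.4440

$18.44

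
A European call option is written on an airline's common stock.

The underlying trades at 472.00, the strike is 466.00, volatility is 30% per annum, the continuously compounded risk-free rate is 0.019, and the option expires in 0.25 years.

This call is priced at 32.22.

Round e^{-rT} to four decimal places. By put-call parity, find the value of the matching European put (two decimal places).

exp(−rT) = exp(−0.019·0.25) = 0.9953
Put-call parity: C − P = S − K·e^(−rT) = 472 − 466·0.9953 = 472 − 463.8098 = 8.1902
P = C − (C − P) = 32.22 − (8.1902) = 24.0298

24.03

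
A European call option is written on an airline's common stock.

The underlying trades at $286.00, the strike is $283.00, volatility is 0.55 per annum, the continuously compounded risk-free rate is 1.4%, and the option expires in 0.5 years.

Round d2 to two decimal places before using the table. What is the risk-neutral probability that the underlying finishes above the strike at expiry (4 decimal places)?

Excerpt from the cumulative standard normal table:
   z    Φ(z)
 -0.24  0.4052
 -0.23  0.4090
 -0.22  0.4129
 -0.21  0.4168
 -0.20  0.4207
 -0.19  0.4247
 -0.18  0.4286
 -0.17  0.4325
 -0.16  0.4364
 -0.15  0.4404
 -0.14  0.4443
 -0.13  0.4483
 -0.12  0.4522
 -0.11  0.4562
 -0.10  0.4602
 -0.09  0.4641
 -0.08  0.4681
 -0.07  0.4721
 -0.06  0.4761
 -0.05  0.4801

σ√T = 0.55 × 0.7071 = 0.3889
d₁ = [ln(286/283) + (0.014 + 0.55²/2)·0.5] / 0.3889 = [0.0105 + 0.0826] / 0.3889 = 0.2396 ⇒ 0.24
d₂ = d₁ − σ√T = 0.2396 − 0.3889 = -0.1493 ⇒ -0.15
Risk-neutral Pr[S_T > K] = N(d₂) = N(-0.15) = 0.4404

0.4404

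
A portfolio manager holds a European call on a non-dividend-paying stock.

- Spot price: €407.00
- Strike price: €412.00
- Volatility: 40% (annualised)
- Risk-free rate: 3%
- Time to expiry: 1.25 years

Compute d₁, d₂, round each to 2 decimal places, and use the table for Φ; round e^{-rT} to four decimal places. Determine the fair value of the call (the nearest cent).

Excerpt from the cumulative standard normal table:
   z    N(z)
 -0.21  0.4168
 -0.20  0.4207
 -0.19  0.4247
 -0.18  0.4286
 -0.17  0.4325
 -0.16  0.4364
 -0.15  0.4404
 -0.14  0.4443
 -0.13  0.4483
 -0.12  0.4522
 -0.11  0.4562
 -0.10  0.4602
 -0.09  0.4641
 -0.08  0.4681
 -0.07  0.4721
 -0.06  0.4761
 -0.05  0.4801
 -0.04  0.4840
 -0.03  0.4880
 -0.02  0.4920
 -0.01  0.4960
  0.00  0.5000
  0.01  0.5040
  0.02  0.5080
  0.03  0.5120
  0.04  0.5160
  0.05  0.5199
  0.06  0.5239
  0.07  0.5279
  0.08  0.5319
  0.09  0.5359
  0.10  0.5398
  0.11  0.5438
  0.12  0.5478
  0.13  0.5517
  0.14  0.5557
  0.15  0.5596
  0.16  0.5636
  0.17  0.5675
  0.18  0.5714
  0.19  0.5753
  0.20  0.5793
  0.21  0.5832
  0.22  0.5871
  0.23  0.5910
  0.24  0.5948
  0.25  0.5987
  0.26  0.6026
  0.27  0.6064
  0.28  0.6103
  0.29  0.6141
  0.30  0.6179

T = 1.25;  σ√T = 0.4472
d₁ = [ln(407/412) + (0.03 + ½·0.4²)·1.25] / (σ√T) = (-0.0122 + 0.1375) / 0.4472 = 0.2802 which rounds to 0.28
d₂ = 0.2802 − 0.4472 = -0.1671 which rounds to -0.17
exp(−rT) = exp(−0.03·1.25) = 0.9632
N(d₁) = N(0.28) = 0.6103;  N(d₂) = N(-0.17) = 0.4325
C = 407·0.6103 − 412·0.9632·0.4325 = 248.3921 − 171.6326 = 76.7595

€76.76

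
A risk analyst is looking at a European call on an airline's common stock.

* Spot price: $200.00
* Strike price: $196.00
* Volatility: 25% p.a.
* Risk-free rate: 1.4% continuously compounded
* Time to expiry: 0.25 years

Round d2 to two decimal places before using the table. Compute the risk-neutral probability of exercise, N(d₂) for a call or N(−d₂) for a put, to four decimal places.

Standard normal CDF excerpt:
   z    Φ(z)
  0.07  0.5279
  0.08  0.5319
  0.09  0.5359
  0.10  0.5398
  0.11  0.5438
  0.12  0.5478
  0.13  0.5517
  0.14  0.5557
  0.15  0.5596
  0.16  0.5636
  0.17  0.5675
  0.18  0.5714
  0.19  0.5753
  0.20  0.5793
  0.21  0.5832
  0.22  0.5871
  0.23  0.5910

0.5517

T = 0.25;  σ√T = 0.1250
d₁ = [ln(200/196) + (0.014 + 0.25²/2)·0.25] / 0.1250 = [0.0202 + 0.0113] / 0.1250 = 0.2521 which rounds to 0.25
d₂ = d₁ − σ√T = 0.2521 − 0.1250 = 0.1271 which rounds to 0.13
Risk-neutral Pr[S_T > K] = N(d₂) = N(0.13) = 0.5517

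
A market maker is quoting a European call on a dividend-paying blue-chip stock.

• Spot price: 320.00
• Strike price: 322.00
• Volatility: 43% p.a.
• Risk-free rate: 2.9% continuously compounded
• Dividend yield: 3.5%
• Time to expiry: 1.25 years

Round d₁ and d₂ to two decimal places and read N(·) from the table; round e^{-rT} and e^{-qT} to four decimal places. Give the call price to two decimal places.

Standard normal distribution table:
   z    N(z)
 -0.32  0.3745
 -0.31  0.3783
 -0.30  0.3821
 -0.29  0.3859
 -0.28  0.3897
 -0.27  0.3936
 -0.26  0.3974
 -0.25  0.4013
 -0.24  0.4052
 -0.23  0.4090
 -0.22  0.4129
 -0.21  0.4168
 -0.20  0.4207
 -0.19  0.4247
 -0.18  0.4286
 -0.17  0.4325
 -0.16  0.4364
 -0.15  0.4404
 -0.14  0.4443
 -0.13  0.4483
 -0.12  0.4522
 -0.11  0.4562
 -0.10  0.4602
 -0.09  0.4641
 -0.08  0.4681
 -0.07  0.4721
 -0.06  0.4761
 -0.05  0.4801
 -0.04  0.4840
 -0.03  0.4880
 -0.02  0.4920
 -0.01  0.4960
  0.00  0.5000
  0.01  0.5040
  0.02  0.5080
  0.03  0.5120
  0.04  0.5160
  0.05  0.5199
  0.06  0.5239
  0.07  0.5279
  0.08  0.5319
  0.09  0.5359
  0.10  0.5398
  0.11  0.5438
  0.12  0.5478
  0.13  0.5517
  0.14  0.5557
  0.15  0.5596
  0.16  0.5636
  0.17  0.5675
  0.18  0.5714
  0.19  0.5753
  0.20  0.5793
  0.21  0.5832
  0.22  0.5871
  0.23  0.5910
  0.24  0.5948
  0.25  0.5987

T = 1.25;  σ√T = 0.4808
d₁ = [ln(320/322) + (0.029 − 0.035 + 0.43²/2)·1.25] / 0.4808 = [-0.0062 + 0.1081] / 0.4808 = 0.2118 ⇒ 0.21
d₂ = d₁ − σ√T = 0.2118 − 0.4808 = -0.2689 ⇒ -0.27
e^(−qT) = e^(−0.035·1.25) = 0.9572;  e^(−rT) = e^(−0.029·1.25) = 0.9644
N(d₁) = N(0.21) = 0.5832;  N(d₂) = N(-0.27) = 0.3936
C = 320·0.9572·0.5832 − 322·0.9644·0.3936 = 178.6365 − 122.2273 = 56.4092

56.41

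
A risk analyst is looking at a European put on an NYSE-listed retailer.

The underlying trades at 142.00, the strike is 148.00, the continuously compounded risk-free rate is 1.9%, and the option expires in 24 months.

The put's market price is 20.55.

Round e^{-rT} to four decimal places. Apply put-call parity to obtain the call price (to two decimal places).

e^(−rT) = e^(−0.019·2) = 0.9627
Put-call parity: C − P = S − K·e^(−rT) = 142 − 148·0.9627 = 142 − 142.4796 = -0.4796
C = P + (C − P) = 20.55 + (-0.4796) = 20.0704

20.07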